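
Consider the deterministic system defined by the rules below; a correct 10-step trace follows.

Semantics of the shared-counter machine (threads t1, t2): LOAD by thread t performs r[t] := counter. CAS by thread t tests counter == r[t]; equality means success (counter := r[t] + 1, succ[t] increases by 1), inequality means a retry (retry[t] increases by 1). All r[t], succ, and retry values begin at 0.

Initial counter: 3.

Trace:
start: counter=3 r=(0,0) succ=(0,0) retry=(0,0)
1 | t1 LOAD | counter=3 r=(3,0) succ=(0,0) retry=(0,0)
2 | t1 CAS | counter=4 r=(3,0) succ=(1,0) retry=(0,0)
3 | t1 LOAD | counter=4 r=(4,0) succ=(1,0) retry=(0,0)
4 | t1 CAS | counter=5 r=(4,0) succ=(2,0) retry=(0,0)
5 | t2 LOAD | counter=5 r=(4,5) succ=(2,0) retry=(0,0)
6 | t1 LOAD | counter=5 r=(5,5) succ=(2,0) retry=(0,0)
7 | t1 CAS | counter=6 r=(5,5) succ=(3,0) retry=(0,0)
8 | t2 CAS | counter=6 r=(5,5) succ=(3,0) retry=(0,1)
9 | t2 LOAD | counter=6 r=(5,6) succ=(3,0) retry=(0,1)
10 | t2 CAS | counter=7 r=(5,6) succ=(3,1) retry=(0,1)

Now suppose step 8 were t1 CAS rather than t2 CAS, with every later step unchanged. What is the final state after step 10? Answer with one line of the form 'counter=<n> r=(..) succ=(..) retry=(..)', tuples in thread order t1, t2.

counter=7 r=(5,6) succ=(3,1) retry=(1,0)

(re-executing from step 8 with the substitution; state before step 8: counter=6 r=(5,5) succ=(3,0) retry=(0,0))
8 | t1 CAS | counter=6 r=(5,5) succ=(3,0) retry=(1,0)
9 | t2 LOAD | counter=6 r=(5,6) succ=(3,0) retry=(1,0)
10 | t2 CAS | counter=7 r=(5,6) succ=(3,1) retry=(1,0)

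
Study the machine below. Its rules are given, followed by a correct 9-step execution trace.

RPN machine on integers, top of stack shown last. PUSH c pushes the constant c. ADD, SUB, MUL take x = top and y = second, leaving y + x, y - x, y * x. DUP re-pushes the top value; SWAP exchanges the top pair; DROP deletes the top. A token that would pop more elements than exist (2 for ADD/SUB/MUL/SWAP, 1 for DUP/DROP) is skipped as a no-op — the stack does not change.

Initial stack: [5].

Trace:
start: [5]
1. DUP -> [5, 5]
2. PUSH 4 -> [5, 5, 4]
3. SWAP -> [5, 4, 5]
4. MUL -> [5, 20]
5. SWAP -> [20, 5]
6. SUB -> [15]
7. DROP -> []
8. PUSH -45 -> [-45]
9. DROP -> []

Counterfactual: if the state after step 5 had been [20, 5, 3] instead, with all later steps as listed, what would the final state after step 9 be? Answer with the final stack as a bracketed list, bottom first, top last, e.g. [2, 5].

[20]

state after step 5 := [20, 5, 3]
6. SUB -> [20, 2]
7. DROP -> [20]
8. PUSH -45 -> [20, -45]
9. DROP -> [20]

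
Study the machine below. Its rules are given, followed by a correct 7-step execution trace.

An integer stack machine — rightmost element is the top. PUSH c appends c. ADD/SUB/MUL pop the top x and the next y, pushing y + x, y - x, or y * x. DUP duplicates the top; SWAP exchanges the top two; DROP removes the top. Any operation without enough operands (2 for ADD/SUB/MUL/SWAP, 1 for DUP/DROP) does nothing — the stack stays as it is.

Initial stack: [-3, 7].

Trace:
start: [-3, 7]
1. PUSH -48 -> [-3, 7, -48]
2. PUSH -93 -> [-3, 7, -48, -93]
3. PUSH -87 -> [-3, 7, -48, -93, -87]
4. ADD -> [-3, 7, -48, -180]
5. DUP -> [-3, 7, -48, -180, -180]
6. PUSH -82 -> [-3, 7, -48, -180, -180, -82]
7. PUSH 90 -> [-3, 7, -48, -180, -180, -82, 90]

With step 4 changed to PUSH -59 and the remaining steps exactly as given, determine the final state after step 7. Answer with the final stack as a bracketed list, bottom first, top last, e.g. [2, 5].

(re-executing from step 4 with the substitution; state before step 4: [-3, 7, -48, -93, -87])
4. PUSH -59 -> [-3, 7, -48, -93, -87, -59]
5. DUP -> [-3, 7, -48, -93, -87, -59, -59]
6. PUSH -82 -> [-3, 7, -48, -93, -87, -59, -59, -82]
7. PUSH 90 -> [-3, 7, -48, -93, -87, -59, -59, -82, 90]

[-3, 7, -48, -93, -87, -59, -59, -82, 90]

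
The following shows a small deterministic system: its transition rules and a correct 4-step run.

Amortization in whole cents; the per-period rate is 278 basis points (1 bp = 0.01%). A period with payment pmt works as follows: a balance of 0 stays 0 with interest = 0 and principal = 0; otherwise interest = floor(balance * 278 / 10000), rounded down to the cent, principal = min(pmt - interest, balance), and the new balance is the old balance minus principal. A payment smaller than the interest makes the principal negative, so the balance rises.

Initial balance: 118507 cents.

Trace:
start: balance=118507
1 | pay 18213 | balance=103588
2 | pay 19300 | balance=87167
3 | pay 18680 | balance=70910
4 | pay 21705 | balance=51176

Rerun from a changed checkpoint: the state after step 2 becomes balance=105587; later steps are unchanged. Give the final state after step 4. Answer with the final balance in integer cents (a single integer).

state after step 2 := balance=105587
3 | pay 18680 | balance=89842
4 | pay 21705 | balance=70634

70634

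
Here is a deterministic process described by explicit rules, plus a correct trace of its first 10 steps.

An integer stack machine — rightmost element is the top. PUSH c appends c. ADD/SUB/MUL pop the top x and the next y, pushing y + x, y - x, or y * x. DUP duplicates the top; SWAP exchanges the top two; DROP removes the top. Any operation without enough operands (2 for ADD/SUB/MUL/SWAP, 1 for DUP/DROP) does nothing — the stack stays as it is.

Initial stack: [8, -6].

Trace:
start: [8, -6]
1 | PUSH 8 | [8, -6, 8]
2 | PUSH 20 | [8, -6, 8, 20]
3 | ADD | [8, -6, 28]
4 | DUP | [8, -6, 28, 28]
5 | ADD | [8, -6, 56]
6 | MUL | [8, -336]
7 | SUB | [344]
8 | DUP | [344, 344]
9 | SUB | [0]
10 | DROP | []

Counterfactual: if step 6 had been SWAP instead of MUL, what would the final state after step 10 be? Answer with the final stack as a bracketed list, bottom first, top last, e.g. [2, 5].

[8]

(re-executing from step 6 with the substitution; state before step 6: [8, -6, 56])
6 | SWAP | [8, 56, -6]
7 | SUB | [8, 62]
8 | DUP | [8, 62, 62]
9 | SUB | [8, 0]
10 | DROP | [8]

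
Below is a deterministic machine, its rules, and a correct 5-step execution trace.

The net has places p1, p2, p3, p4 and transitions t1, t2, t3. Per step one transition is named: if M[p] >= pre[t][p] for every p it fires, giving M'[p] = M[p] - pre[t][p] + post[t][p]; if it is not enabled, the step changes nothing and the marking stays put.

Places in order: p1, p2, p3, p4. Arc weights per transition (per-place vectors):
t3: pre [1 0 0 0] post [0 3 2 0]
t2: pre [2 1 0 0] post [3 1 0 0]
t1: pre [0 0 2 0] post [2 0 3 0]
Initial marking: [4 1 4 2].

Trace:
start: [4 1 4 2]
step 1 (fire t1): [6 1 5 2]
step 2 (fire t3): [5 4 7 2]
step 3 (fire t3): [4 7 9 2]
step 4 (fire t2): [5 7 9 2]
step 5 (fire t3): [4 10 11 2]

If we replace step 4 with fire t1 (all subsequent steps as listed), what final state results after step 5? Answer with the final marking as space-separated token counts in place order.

5 10 12 2

(re-executing from step 4 with the substitution; state before step 4: [4 7 9 2])
step 4 (fire t1): [6 7 10 2]
step 5 (fire t3): [5 10 12 2]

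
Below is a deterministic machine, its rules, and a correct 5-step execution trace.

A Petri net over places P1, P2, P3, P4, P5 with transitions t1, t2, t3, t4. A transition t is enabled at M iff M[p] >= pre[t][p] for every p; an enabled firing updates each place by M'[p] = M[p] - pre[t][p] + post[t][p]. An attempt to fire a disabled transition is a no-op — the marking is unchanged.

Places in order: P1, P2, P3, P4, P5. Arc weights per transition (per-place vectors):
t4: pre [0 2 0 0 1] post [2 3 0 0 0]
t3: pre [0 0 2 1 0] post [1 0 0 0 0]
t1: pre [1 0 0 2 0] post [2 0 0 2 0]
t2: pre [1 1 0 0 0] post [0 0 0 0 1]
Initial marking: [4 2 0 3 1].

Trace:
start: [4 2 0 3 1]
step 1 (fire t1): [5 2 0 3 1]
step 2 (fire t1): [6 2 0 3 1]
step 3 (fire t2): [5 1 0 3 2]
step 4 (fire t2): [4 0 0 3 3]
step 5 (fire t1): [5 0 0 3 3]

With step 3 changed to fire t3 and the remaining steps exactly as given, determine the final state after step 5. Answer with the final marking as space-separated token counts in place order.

6 1 0 3 2

(re-executing from step 3 with the substitution; state before step 3: [6 2 0 3 1])
step 3 (fire t3): [6 2 0 3 1]
step 4 (fire t2): [5 1 0 3 2]
step 5 (fire t1): [6 1 0 3 2]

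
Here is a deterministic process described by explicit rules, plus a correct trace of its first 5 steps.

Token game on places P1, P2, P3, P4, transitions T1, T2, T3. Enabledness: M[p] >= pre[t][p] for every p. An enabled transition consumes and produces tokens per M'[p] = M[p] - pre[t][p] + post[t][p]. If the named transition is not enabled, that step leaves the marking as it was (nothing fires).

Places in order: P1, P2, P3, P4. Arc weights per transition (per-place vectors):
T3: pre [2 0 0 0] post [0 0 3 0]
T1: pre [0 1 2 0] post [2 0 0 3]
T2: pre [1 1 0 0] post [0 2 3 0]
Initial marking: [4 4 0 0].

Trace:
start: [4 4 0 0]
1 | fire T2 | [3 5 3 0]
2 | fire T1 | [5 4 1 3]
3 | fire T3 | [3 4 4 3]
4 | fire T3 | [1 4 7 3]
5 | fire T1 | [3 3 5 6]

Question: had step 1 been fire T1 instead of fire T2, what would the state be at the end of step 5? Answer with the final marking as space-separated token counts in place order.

(re-executing from step 1 with the substitution; state before step 1: [4 4 0 0])
1 | fire T1 | [4 4 0 0]
2 | fire T1 | [4 4 0 0]
3 | fire T3 | [2 4 3 0]
4 | fire T3 | [0 4 6 0]
5 | fire T1 | [2 3 4 3]

2 3 4 3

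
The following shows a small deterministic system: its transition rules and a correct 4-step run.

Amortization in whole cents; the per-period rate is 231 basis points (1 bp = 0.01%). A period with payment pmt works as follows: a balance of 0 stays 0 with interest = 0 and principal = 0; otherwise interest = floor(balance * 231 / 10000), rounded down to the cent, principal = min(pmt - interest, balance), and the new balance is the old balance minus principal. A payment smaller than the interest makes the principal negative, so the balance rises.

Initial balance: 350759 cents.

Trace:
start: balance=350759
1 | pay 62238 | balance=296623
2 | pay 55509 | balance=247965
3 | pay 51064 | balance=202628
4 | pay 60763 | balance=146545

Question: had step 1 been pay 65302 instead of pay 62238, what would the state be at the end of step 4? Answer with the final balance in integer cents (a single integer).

143265

(re-executing from step 1 with the substitution; state before step 1: balance=350759)
1 | pay 65302 | balance=293559
2 | pay 55509 | balance=244831
3 | pay 51064 | balance=199422
4 | pay 60763 | balance=143265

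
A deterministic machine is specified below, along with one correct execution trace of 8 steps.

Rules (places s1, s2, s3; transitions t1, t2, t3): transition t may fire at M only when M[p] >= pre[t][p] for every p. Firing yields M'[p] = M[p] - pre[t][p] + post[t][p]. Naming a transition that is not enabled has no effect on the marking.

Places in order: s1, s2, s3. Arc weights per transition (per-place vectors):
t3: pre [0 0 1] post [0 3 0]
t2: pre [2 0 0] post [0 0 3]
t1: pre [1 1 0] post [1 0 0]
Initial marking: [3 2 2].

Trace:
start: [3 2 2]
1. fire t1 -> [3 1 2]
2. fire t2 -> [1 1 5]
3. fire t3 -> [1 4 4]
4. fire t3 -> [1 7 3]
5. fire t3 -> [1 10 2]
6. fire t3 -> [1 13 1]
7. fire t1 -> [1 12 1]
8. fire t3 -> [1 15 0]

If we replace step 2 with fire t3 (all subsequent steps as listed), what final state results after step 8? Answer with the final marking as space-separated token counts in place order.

(re-executing from step 2 with the substitution; state before step 2: [3 1 2])
2. fire t3 -> [3 4 1]
3. fire t3 -> [3 7 0]
4. fire t3 -> [3 7 0]
5. fire t3 -> [3 7 0]
6. fire t3 -> [3 7 0]
7. fire t1 -> [3 6 0]
8. fire t3 -> [3 6 0]

3 6 0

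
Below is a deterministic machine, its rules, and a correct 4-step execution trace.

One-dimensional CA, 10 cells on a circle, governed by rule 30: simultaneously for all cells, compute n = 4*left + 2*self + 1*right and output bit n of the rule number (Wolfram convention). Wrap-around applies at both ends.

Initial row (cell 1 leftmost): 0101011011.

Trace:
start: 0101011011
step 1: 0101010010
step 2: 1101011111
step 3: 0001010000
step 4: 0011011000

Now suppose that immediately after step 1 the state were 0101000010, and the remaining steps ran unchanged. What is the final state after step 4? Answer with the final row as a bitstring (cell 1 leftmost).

state after step 1 := 0101000010
step 2: 1101100111
step 3: 0001011100
step 4: 0011010010

0011010010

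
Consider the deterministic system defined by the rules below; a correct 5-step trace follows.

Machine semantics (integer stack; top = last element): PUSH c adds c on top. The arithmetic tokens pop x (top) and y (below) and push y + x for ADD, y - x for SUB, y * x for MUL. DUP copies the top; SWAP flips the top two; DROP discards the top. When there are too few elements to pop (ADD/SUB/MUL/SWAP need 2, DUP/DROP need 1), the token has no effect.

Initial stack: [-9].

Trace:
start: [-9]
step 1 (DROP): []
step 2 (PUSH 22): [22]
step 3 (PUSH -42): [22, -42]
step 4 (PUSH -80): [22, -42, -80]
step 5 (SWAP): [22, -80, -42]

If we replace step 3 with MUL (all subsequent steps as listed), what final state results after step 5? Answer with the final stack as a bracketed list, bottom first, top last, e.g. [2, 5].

[-80, 22]

(re-executing from step 3 with the substitution; state before step 3: [22])
step 3 (MUL): [22]
step 4 (PUSH -80): [22, -80]
step 5 (SWAP): [-80, 22]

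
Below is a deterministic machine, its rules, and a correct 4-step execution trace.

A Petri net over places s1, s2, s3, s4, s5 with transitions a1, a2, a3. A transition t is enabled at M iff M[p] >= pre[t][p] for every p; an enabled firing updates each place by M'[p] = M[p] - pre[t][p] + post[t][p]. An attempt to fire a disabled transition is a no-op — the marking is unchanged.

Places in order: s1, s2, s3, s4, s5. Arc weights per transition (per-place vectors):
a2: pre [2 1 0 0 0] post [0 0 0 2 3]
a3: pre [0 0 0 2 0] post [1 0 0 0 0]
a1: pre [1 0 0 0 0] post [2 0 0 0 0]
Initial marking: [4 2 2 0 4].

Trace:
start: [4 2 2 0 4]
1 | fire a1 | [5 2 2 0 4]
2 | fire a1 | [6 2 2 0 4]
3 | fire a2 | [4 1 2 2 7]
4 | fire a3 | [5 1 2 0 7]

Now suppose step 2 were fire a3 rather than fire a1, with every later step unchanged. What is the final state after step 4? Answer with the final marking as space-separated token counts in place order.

(re-executing from step 2 with the substitution; state before step 2: [5 2 2 0 4])
2 | fire a3 | [5 2 2 0 4]
3 | fire a2 | [3 1 2 2 7]
4 | fire a3 | [4 1 2 0 7]

4 1 2 0 7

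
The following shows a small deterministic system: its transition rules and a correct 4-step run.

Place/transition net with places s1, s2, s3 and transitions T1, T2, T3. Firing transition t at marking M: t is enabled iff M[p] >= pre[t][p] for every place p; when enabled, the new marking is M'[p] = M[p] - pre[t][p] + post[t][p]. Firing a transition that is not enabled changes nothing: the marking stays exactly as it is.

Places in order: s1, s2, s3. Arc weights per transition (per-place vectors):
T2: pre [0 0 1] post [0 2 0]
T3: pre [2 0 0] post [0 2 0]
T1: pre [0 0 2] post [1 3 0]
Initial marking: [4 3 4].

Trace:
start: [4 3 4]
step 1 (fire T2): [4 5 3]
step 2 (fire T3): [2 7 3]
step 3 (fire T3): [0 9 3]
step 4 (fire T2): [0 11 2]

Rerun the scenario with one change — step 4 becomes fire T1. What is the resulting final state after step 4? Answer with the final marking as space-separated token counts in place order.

1 12 1

(re-executing from step 4 with the substitution; state before step 4: [0 9 3])
step 4 (fire T1): [1 12 1]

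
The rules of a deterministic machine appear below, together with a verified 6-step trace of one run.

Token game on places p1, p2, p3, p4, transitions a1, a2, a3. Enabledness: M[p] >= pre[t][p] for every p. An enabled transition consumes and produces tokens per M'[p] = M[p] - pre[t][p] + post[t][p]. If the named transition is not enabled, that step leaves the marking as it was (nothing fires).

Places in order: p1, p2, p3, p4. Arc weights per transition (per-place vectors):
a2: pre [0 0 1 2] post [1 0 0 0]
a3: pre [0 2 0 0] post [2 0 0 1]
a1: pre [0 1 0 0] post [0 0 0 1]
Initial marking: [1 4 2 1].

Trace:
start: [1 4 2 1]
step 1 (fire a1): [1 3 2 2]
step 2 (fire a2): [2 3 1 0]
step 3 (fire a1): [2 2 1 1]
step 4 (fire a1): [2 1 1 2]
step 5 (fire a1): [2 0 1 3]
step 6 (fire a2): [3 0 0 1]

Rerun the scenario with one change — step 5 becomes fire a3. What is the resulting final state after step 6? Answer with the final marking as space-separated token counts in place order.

(re-executing from step 5 with the substitution; state before step 5: [2 1 1 2])
step 5 (fire a3): [2 1 1 2]
step 6 (fire a2): [3 1 0 0]

3 1 0 0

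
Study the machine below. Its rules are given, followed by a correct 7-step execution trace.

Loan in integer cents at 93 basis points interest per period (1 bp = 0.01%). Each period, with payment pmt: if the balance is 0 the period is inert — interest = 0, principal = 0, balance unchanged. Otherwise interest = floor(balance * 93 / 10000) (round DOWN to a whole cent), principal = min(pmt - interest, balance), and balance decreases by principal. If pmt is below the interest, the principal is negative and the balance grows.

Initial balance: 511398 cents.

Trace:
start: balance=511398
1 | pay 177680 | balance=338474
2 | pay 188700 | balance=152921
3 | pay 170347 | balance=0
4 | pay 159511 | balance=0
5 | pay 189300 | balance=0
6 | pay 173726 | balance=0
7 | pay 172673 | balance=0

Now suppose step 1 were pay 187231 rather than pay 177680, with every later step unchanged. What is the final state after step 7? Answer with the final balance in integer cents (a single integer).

0

(re-executing from step 1 with the substitution; state before step 1: balance=511398)
1 | pay 187231 | balance=328923
2 | pay 188700 | balance=143281
3 | pay 170347 | balance=0
4 | pay 159511 | balance=0
5 | pay 189300 | balance=0
6 | pay 173726 | balance=0
7 | pay 172673 | balance=0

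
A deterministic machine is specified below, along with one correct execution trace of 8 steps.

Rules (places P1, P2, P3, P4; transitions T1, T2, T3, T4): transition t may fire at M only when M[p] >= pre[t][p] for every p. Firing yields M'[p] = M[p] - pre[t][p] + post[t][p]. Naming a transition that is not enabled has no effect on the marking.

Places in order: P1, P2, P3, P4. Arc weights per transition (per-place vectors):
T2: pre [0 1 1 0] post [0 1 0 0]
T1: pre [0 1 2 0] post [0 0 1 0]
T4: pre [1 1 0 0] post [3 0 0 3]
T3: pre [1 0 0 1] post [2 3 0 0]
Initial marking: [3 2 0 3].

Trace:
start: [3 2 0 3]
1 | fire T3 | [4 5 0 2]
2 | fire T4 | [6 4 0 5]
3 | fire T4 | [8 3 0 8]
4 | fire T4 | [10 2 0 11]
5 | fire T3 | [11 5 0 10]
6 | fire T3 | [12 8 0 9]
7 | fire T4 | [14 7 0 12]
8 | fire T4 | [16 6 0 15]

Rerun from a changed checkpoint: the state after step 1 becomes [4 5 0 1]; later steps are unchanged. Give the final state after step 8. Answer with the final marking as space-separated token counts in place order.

16 6 0 14

state after step 1 := [4 5 0 1]
2 | fire T4 | [6 4 0 4]
3 | fire T4 | [8 3 0 7]
4 | fire T4 | [10 2 0 10]
5 | fire T3 | [11 5 0 9]
6 | fire T3 | [12 8 0 8]
7 | fire T4 | [14 7 0 11]
8 | fire T4 | [16 6 0 14]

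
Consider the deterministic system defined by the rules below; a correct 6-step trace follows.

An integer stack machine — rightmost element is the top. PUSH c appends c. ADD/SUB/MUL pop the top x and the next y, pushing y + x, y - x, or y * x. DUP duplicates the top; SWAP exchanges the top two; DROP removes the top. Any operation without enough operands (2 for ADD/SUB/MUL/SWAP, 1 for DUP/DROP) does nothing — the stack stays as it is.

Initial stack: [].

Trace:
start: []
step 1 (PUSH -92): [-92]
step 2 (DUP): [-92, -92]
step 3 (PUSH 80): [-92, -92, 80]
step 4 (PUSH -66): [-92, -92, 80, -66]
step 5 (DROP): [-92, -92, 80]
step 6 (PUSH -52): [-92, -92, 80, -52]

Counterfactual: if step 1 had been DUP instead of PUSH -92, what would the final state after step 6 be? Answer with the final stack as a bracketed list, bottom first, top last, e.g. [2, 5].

(re-executing from step 1 with the substitution; state before step 1: [])
step 1 (DUP): []
step 2 (DUP): []
step 3 (PUSH 80): [80]
step 4 (PUSH -66): [80, -66]
step 5 (DROP): [80]
step 6 (PUSH -52): [80, -52]

[80, -52]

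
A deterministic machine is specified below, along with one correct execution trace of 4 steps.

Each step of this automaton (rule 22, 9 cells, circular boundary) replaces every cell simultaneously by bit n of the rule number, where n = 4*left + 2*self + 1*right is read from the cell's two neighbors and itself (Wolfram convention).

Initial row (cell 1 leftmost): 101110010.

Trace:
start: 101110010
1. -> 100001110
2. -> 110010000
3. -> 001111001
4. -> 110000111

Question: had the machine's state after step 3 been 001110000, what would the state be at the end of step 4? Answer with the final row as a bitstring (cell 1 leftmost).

state after step 3 := 001110000
4. -> 010001000

010001000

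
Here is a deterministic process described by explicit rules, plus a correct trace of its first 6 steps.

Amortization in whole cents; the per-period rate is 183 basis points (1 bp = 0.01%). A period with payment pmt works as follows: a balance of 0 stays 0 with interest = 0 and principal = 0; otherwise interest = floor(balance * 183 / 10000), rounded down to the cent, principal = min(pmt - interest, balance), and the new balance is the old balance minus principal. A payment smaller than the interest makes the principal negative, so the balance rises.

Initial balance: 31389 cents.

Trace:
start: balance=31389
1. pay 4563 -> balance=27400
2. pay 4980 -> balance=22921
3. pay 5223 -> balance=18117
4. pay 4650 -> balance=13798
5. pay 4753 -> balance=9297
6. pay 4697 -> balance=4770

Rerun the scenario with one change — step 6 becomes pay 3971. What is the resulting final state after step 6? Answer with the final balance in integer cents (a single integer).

5496

(re-executing from step 6 with the substitution; state before step 6: balance=9297)
6. pay 3971 -> balance=5496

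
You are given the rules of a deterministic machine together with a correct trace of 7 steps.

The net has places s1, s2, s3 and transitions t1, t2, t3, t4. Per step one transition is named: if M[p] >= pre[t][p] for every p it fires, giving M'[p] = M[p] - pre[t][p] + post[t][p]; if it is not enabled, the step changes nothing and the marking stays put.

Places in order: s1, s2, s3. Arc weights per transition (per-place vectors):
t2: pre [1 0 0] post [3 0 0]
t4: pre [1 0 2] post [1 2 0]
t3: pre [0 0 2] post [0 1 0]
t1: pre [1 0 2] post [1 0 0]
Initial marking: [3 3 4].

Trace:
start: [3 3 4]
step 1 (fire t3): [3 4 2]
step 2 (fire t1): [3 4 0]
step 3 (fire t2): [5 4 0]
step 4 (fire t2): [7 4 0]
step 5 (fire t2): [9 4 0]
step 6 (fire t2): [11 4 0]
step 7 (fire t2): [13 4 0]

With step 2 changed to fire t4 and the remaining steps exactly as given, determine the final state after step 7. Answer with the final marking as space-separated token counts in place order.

13 6 0

(re-executing from step 2 with the substitution; state before step 2: [3 4 2])
step 2 (fire t4): [3 6 0]
step 3 (fire t2): [5 6 0]
step 4 (fire t2): [7 6 0]
step 5 (fire t2): [9 6 0]
step 6 (fire t2): [11 6 0]
step 7 (fire t2): [13 6 0]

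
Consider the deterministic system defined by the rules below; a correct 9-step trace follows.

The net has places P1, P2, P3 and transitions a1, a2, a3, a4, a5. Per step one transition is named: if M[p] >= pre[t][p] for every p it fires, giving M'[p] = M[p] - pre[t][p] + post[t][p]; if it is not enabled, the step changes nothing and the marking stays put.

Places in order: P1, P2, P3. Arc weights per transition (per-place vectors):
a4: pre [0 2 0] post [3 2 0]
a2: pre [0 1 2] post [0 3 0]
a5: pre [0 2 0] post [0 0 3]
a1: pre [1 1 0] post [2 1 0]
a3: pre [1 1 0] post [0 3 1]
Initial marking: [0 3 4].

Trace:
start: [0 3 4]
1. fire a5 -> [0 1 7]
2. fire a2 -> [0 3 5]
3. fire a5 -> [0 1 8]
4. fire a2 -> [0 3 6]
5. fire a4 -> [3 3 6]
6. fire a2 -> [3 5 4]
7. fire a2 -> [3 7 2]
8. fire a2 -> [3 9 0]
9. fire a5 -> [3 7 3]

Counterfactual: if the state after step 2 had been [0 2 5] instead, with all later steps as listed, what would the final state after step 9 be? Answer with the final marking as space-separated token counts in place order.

state after step 2 := [0 2 5]
3. fire a5 -> [0 0 8]
4. fire a2 -> [0 0 8]
5. fire a4 -> [0 0 8]
6. fire a2 -> [0 0 8]
7. fire a2 -> [0 0 8]
8. fire a2 -> [0 0 8]
9. fire a5 -> [0 0 8]

0 0 8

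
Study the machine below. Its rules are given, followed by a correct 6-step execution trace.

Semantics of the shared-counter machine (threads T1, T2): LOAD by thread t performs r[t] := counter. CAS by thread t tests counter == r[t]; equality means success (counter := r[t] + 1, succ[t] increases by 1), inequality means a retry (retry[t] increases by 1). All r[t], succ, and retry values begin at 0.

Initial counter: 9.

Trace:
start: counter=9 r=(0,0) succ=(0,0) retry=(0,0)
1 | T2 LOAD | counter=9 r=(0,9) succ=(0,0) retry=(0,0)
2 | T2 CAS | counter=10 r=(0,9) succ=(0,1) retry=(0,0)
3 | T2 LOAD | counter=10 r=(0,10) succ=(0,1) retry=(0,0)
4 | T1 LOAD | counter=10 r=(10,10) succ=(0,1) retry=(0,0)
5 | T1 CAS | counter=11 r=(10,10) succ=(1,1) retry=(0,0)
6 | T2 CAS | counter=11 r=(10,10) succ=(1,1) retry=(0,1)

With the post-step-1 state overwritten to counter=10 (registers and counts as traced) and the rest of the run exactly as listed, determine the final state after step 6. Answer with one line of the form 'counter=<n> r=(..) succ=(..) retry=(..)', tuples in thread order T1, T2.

counter=11 r=(10,10) succ=(1,0) retry=(0,2)

state after step 1 := counter=10 r=(0,9) succ=(0,0) retry=(0,0)
2 | T2 CAS | counter=10 r=(0,9) succ=(0,0) retry=(0,1)
3 | T2 LOAD | counter=10 r=(0,10) succ=(0,0) retry=(0,1)
4 | T1 LOAD | counter=10 r=(10,10) succ=(0,0) retry=(0,1)
5 | T1 CAS | counter=11 r=(10,10) succ=(1,0) retry=(0,1)
6 | T2 CAS | counter=11 r=(10,10) succ=(1,0) retry=(0,2)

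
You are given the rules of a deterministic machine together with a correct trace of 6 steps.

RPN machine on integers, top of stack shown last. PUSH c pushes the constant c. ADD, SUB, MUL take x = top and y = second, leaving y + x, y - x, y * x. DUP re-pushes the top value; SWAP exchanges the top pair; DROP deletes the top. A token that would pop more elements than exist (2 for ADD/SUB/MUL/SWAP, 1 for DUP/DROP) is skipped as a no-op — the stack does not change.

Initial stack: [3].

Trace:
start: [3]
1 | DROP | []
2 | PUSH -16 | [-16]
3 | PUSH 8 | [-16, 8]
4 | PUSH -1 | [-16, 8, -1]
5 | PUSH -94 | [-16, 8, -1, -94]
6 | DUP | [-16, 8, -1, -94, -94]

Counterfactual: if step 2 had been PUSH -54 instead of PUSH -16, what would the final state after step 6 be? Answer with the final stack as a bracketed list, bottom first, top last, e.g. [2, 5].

(re-executing from step 2 with the substitution; state before step 2: [])
2 | PUSH -54 | [-54]
3 | PUSH 8 | [-54, 8]
4 | PUSH -1 | [-54, 8, -1]
5 | PUSH -94 | [-54, 8, -1, -94]
6 | DUP | [-54, 8, -1, -94, -94]

[-54, 8, -1, -94, -94]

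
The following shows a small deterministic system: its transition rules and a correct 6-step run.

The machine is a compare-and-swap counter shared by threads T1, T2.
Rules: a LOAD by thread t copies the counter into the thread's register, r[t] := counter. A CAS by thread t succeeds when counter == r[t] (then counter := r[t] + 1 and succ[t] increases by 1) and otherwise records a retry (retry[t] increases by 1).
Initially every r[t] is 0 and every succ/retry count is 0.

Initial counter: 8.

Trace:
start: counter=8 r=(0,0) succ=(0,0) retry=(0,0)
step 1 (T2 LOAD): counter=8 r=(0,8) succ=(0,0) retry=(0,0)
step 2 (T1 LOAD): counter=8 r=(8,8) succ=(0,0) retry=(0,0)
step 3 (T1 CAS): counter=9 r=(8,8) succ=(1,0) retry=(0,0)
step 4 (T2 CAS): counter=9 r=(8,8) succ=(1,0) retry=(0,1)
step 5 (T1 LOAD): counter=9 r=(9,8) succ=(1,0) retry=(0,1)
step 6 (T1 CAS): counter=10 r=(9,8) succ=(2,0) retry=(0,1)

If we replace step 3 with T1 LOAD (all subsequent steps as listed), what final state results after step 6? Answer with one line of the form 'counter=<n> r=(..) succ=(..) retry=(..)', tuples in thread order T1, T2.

(re-executing from step 3 with the substitution; state before step 3: counter=8 r=(8,8) succ=(0,0) retry=(0,0))
step 3 (T1 LOAD): counter=8 r=(8,8) succ=(0,0) retry=(0,0)
step 4 (T2 CAS): counter=9 r=(8,8) succ=(0,1) retry=(0,0)
step 5 (T1 LOAD): counter=9 r=(9,8) succ=(0,1) retry=(0,0)
step 6 (T1 CAS): counter=10 r=(9,8) succ=(1,1) retry=(0,0)

counter=10 r=(9,8) succ=(1,1) retry=(0,0)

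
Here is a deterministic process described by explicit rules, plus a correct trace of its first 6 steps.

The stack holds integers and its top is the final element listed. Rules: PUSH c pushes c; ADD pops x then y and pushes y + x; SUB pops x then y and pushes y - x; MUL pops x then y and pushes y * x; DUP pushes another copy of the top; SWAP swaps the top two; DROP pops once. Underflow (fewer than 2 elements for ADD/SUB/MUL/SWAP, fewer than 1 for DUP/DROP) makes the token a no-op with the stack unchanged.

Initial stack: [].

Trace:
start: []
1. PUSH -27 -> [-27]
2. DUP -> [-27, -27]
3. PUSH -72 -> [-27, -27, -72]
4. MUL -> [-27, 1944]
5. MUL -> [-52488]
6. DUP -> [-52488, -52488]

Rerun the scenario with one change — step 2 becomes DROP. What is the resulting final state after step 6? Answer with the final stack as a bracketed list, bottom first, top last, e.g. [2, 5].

[-72, -72]

(re-executing from step 2 with the substitution; state before step 2: [-27])
2. DROP -> []
3. PUSH -72 -> [-72]
4. MUL -> [-72]
5. MUL -> [-72]
6. DUP -> [-72, -72]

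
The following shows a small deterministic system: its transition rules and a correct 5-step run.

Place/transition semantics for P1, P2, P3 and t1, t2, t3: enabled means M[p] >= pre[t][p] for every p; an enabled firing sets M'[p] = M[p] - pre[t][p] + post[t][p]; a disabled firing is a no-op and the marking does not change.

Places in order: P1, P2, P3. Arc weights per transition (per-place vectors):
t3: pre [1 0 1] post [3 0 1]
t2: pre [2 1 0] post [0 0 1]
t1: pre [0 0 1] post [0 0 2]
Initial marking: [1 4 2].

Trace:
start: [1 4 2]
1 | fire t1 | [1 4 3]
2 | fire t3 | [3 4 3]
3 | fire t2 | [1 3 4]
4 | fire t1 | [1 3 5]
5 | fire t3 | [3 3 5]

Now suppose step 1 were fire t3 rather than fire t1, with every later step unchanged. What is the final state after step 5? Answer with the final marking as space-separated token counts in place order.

(re-executing from step 1 with the substitution; state before step 1: [1 4 2])
1 | fire t3 | [3 4 2]
2 | fire t3 | [5 4 2]
3 | fire t2 | [3 3 3]
4 | fire t1 | [3 3 4]
5 | fire t3 | [5 3 4]

5 3 4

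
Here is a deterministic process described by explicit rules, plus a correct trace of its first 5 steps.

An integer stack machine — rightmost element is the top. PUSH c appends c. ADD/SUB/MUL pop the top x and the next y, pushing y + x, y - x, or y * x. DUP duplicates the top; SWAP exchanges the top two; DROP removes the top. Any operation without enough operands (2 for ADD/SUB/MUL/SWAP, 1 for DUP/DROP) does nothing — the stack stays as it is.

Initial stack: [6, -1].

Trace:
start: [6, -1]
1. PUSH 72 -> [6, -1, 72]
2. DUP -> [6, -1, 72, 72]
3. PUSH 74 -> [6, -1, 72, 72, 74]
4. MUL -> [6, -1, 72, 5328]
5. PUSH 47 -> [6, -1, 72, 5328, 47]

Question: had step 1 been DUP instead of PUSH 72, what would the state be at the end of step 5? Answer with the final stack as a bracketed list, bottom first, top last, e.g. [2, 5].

(re-executing from step 1 with the substitution; state before step 1: [6, -1])
1. DUP -> [6, -1, -1]
2. DUP -> [6, -1, -1, -1]
3. PUSH 74 -> [6, -1, -1, -1, 74]
4. MUL -> [6, -1, -1, -74]
5. PUSH 47 -> [6, -1, -1, -74, 47]

[6, -1, -1, -74, 47]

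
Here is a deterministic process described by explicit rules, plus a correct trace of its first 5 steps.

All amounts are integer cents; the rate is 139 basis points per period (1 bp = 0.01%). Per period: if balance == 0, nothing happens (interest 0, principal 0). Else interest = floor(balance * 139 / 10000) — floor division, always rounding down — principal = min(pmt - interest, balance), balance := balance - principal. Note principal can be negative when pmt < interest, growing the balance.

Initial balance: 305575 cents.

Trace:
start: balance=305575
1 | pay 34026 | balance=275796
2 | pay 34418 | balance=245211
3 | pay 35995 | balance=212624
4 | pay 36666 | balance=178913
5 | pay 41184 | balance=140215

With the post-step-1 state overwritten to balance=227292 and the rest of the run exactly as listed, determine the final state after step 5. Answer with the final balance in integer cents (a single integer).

state after step 1 := balance=227292
2 | pay 34418 | balance=196033
3 | pay 35995 | balance=162762
4 | pay 36666 | balance=128358
5 | pay 41184 | balance=88958

88958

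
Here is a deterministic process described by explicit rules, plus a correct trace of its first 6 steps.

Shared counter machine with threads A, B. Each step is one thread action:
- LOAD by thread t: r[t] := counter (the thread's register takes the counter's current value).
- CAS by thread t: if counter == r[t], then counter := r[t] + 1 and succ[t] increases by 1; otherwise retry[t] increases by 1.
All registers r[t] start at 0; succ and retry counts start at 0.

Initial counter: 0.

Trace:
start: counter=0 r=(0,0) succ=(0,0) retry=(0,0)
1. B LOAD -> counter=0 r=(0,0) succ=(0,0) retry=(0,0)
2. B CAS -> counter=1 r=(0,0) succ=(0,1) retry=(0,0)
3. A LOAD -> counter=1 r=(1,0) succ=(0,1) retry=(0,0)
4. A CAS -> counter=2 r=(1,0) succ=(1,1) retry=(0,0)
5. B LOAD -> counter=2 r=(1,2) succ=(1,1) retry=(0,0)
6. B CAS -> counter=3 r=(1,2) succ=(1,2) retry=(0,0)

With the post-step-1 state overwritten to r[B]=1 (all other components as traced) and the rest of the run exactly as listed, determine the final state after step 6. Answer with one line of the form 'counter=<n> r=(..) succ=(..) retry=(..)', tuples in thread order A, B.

state after step 1 := counter=0 r=(0,1) succ=(0,0) retry=(0,0)
2. B CAS -> counter=0 r=(0,1) succ=(0,0) retry=(0,1)
3. A LOAD -> counter=0 r=(0,1) succ=(0,0) retry=(0,1)
4. A CAS -> counter=1 r=(0,1) succ=(1,0) retry=(0,1)
5. B LOAD -> counter=1 r=(0,1) succ=(1,0) retry=(0,1)
6. B CAS -> counter=2 r=(0,1) succ=(1,1) retry=(0,1)

counter=2 r=(0,1) succ=(1,1) retry=(0,1)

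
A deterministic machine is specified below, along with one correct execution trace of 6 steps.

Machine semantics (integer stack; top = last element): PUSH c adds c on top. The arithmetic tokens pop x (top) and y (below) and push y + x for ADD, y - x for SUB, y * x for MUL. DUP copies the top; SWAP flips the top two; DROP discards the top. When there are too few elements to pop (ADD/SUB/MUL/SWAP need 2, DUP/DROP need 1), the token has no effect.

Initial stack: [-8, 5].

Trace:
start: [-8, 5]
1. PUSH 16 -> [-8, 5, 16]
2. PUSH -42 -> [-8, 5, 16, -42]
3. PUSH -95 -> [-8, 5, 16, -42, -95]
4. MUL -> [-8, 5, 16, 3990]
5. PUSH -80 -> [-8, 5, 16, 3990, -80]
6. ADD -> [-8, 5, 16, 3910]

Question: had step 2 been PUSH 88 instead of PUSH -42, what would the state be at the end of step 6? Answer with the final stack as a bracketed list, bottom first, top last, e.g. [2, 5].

(re-executing from step 2 with the substitution; state before step 2: [-8, 5, 16])
2. PUSH 88 -> [-8, 5, 16, 88]
3. PUSH -95 -> [-8, 5, 16, 88, -95]
4. MUL -> [-8, 5, 16, -8360]
5. PUSH -80 -> [-8, 5, 16, -8360, -80]
6. ADD -> [-8, 5, 16, -8440]

[-8, 5, 16, -8440]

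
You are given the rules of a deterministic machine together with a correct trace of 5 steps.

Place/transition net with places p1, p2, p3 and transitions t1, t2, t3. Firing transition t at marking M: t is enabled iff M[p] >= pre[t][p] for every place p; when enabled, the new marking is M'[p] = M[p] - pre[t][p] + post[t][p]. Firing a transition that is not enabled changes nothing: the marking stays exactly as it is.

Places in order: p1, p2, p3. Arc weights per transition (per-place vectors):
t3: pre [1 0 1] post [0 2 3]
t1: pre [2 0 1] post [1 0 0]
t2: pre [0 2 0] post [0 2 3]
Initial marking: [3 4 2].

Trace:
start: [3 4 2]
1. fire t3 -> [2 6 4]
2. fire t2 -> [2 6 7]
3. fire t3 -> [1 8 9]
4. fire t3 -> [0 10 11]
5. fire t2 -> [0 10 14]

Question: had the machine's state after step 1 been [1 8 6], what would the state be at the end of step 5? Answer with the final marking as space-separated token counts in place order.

state after step 1 := [1 8 6]
2. fire t2 -> [1 8 9]
3. fire t3 -> [0 10 11]
4. fire t3 -> [0 10 11]
5. fire t2 -> [0 10 14]

0 10 14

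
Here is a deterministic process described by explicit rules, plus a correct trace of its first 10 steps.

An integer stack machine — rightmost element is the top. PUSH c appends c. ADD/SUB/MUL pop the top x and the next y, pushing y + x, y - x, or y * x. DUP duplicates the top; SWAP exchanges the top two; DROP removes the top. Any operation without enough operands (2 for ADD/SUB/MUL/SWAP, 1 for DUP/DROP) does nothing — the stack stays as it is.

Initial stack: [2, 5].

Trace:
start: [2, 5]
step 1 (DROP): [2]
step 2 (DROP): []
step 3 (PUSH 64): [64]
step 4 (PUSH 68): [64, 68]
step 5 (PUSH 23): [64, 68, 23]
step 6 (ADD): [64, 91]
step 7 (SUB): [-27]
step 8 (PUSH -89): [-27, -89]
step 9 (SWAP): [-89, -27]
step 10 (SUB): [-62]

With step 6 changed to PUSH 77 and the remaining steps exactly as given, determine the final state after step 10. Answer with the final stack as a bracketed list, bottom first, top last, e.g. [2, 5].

(re-executing from step 6 with the substitution; state before step 6: [64, 68, 23])
step 6 (PUSH 77): [64, 68, 23, 77]
step 7 (SUB): [64, 68, -54]
step 8 (PUSH -89): [64, 68, -54, -89]
step 9 (SWAP): [64, 68, -89, -54]
step 10 (SUB): [64, 68, -35]

[64, 68, -35]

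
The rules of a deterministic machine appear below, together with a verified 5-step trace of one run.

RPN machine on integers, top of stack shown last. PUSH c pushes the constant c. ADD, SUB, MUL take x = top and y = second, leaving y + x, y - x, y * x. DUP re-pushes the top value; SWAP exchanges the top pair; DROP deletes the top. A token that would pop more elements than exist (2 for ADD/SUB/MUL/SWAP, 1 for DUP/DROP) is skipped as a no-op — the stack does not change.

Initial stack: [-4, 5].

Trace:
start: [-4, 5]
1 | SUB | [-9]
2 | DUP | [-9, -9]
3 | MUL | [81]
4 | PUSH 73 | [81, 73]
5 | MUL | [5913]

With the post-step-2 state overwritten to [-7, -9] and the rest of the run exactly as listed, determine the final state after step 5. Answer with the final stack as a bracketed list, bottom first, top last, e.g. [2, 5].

state after step 2 := [-7, -9]
3 | MUL | [63]
4 | PUSH 73 | [63, 73]
5 | MUL | [4599]

[4599]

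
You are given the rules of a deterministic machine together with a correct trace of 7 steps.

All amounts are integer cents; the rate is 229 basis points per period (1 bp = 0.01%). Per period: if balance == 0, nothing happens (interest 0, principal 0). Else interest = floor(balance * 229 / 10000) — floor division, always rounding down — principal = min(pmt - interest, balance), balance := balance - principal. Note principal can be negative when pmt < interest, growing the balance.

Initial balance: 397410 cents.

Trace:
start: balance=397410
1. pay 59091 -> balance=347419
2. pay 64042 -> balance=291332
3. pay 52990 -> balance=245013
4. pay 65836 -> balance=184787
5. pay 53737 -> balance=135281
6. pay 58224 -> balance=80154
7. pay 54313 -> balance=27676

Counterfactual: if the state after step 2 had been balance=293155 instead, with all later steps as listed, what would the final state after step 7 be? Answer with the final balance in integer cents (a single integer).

29719

state after step 2 := balance=293155
3. pay 52990 -> balance=246878
4. pay 65836 -> balance=186695
5. pay 53737 -> balance=137233
6. pay 58224 -> balance=82151
7. pay 54313 -> balance=29719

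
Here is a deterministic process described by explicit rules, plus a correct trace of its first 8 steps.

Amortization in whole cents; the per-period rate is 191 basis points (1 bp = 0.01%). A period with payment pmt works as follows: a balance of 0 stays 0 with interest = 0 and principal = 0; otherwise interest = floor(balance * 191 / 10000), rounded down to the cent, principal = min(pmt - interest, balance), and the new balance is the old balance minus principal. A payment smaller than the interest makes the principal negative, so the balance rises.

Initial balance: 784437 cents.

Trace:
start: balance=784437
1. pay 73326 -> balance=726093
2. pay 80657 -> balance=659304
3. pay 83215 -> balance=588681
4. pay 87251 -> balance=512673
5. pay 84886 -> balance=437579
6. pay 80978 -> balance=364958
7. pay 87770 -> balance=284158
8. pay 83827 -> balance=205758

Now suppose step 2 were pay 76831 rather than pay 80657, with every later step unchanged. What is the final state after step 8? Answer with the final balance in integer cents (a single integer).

(re-executing from step 2 with the substitution; state before step 2: balance=726093)
2. pay 76831 -> balance=663130
3. pay 83215 -> balance=592580
4. pay 87251 -> balance=516647
5. pay 84886 -> balance=441628
6. pay 80978 -> balance=369085
7. pay 87770 -> balance=288364
8. pay 83827 -> balance=210044

210044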